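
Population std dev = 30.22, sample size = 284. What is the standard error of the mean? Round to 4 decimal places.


SE = sigma / sqrt(n)
sqrt(284) ≈ 16.852300
SE = 30.22 / 16.852300 ≈ 1.793227

1.7932


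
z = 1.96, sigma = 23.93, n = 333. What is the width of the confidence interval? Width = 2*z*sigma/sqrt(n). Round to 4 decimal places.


width = 2*z*sigma/sqrt(n)
2*z*sigma = 2 * 1.96 * 23.93 = 93.8056
sqrt(333) ≈ 18.248288
width = 93.8056 / 18.248288 ≈ 5.140515

5.1405


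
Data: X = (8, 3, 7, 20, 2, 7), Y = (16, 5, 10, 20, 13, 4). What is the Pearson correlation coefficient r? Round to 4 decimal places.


r = sum((xi-xbar)(yi-ybar)) / sqrt(sum((xi-xbar)^2) * sum((yi-ybar)^2))
n = 6, xbar = 47/6 ≈ 7.833333, ybar = 68/6 = 34/3 ≈ 11.333333
Sxy = sum((xi-xbar)(yi-ybar)) = 403/3 ≈ 134.333333
Sxx = sum((xi-xbar)^2) = 1241/6 ≈ 206.833333
Syy = sum((yi-ybar)^2) = 586/3 ≈ 195.333333
sqrt(Sxx*Syy) ≈ 201.001106
r = Sxy / sqrt(Sxx*Syy) = 134.333333 / 201.001106 ≈ 0.668321

0.6683


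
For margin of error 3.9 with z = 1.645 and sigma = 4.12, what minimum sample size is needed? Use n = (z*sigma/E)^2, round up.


z*sigma/E = 1.645 * 4.12 / 3.9 ≈ 1.737795
(z*sigma/E)^2 ≈ 3.019931
round up: n = 4

4


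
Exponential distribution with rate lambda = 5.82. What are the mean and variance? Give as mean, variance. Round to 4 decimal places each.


mean = 1/lam, var = 1/lam^2
mean = 1 / 5.82 = 50/291 ≈ 0.171821
lam^2 = 5.82^2 = 33.8724
var = 1 / 33.8724 ≈ 0.029523

0.1718, 0.0295


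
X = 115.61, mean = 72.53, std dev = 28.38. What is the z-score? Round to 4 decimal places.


z = (X - mu) / sigma
X - mu = 115.61 - 72.53 = 43.08
z = 43.08 / 28.38 = 718/473 ≈ 1.517970

1.5180


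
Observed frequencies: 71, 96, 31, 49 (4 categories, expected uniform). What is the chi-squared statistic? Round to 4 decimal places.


chi2 = sum((O-E)^2/E), E = total/4
total = 247, E = 247/4 = 61.75
(71 - 61.75)^2 / 61.75 = 85.5625 / 61.75 = 1369/988 ≈ 1.385628
(96 - 61.75)^2 / 61.75 = 1173.0625 / 61.75 = 18769/988 ≈ 18.996964
(31 - 61.75)^2 / 61.75 = 945.5625 / 61.75 = 15129/988 ≈ 15.312753
(49 - 61.75)^2 / 61.75 = 162.5625 / 61.75 = 2601/988 ≈ 2.632591
chi2 = 9467/247 ≈ 38.327935

38.3279


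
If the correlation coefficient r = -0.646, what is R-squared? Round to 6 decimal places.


R^2 = r^2 = (-0.646)^2 = 0.417316

0.417316


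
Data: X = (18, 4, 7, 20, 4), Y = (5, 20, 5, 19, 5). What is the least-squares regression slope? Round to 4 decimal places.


b = sum((xi-xbar)(yi-ybar)) / sum((xi-xbar)^2)
n = 5, xbar = 53/5 = 10.6, ybar = 54/5 = 10.8
Sxy = sum((xi-xbar)(yi-ybar)) = 32.6
Sxx = sum((xi-xbar)^2) = 243.2
b = Sxy / Sxx = 163/1216 ≈ 0.134046

0.1340


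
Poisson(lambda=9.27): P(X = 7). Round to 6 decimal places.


P = e^(-lam) * lam^k / k!
e^(-9.27) ≈ 0.00009420851
lam^k = 9.27^7 ≈ 5882448.572237
k! = 7! = 5040
P = 0.00009420851 * 5882448.572237 / 5040 ≈ 0.109956

0.109956


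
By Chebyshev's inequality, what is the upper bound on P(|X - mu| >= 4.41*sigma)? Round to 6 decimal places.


P <= 1/k^2
k^2 = 4.41^2 = 19.4481
1/k^2 = 1 / 19.4481 ≈ 0.05141890

0.051419


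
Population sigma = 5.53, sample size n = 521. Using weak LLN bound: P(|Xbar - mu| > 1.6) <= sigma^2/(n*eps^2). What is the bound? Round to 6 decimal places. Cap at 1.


bound = min(1, sigma^2/(n*eps^2))
sigma^2 = 5.53^2 = 30.5809
n*eps^2 = 521 * 1.6^2 = 521 * 2.56 = 1333.76
sigma^2/(n*eps^2) = 30.5809 / 1333.76 ≈ 0.02292834

0.022928


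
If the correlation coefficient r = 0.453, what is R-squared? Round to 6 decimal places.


R^2 = r^2 = (0.453)^2 = 0.205209

0.205209


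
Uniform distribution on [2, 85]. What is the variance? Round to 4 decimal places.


Var = (b-a)^2 / 12
(b-a)^2 = (85 - 2)^2 = 6889
Var = 6889/12 ≈ 574.083333

574.0833


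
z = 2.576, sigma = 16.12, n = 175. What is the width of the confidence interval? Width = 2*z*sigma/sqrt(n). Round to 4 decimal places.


width = 2*z*sigma/sqrt(n)
2*z*sigma = 2 * 2.576 * 16.12 = 83.05024
sqrt(175) ≈ 13.228757
width = 83.05024 / 13.228757 ≈ 6.278008

6.2780


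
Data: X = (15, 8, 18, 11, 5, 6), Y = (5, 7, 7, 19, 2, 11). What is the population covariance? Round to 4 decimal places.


Cov = (1/n)*sum((xi-xbar)(yi-ybar))
n = 6, xbar = 63/6 = 10.5, ybar = 51/6 = 8.5
sum((xi-xbar)(yi-ybar)) = 6.5
Cov = 6.5 / 6 = 13/12 ≈ 1.083333

1.0833


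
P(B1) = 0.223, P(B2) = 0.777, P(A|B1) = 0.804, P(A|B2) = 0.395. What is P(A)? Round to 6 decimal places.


P(A) = P(A|B1)*P(B1) + P(A|B2)*P(B2)
P(A|B1)*P(B1) = 0.804 * 0.223 = 0.179292
P(A|B2)*P(B2) = 0.395 * 0.777 = 0.306915
P(A) = 0.179292 + 0.306915 = 0.486207

0.486207


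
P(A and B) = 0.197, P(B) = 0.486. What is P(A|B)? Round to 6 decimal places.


P(A|B) = P(A and B) / P(B) = 0.197 / 0.486 = 197/486 ≈ 0.40534979

0.405350


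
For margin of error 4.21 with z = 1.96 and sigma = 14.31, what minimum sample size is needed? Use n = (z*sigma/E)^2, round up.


z*sigma/E = 1.96 * 14.31 / 4.21 ≈ 6.662138
(z*sigma/E)^2 ≈ 44.384080
round up: n = 45

45


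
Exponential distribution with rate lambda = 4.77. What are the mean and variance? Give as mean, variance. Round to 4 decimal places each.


mean = 1/lam, var = 1/lam^2
mean = 1 / 4.77 = 100/477 ≈ 0.209644
lam^2 = 4.77^2 = 22.7529
var = 1 / 22.7529 ≈ 0.043950

0.2096, 0.0440


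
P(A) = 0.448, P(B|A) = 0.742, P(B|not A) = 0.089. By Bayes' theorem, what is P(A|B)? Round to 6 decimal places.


P(A|B) = P(B|A)*P(A) / P(B), P(B) = P(B|A)*P(A) + P(B|not A)*P(not A)
P(B|A)*P(A) = 0.742 * 0.448 = 0.332416
P(B|not A)*P(not A) = 0.089 * 0.552 = 0.049128
P(B) = 0.332416 + 0.049128 = 0.381544
P(A|B) = 0.332416 / 0.381544 ≈ 0.87123897

0.871239


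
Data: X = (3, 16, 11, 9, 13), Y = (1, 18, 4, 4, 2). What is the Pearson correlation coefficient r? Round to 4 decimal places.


r = sum((xi-xbar)(yi-ybar)) / sqrt(sum((xi-xbar)^2) * sum((yi-ybar)^2))
n = 5, xbar = 52/5 = 10.4, ybar = 29/5 = 5.8
Sxy = sum((xi-xbar)(yi-ybar)) = 95.4
Sxx = sum((xi-xbar)^2) = 95.2
Syy = sum((yi-ybar)^2) = 192.8
sqrt(Sxx*Syy) ≈ 135.479002
r = Sxy / sqrt(Sxx*Syy) = 95.4 / 135.479002 ≈ 0.704168

0.7042


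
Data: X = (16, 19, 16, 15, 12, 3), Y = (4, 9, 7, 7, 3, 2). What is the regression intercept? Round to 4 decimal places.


a = ybar - b*xbar, where b = sum((xi-xbar)(yi-ybar)) / sum((xi-xbar)^2)
n = 6, xbar = 81/6 = 13.5, ybar = 32/6 = 16/3 ≈ 5.333333
Sxy = sum((xi-xbar)(yi-ybar)) = 62
Sxx = sum((xi-xbar)^2) = 157.5
b = Sxy / Sxx = 124/315 ≈ 0.393651
a = 5.333333 - 0.393651 * 13.5 = 2/105 ≈ 0.019048

0.0190


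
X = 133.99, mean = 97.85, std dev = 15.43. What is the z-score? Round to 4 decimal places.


z = (X - mu) / sigma
X - mu = 133.99 - 97.85 = 36.14
z = 36.14 / 15.43 = 3614/1543 ≈ 2.342191

2.3422


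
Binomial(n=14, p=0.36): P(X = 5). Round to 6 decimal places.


P = C(n,k) * p^k * (1-p)^(n-k)
C(14,5) = 2002
p^k = 0.36^5 ≈ 0.006046618
(1-p)^(n-k) = 0.64^9 ≈ 0.01801440
P = 2002 * 0.006046618 * 0.01801440 ≈ 0.218070

0.218070


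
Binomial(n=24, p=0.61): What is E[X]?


E[X] = n*p = 24 * 0.61 = 14.64

14.64


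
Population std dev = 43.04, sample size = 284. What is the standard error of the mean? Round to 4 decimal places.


SE = sigma / sqrt(n)
sqrt(284) ≈ 16.852300
SE = 43.04 / 16.852300 ≈ 2.553954

2.5540


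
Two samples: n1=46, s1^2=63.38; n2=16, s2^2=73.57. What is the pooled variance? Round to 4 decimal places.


sp^2 = ((n1-1)*s1^2 + (n2-1)*s2^2)/(n1+n2-2)
(n1-1)*s1^2 = 45 * 63.38 = 2852.1
(n2-1)*s2^2 = 15 * 73.57 = 1103.55
numerator = 2852.1 + 1103.55 = 3955.65
n1+n2-2 = 60
sp^2 = 3955.65 / 60 = 65.9275

65.9275


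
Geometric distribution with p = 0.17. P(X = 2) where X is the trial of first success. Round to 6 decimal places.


P = (1-p)^(k-1) * p
(1-p)^(k-1) = 0.83^1 = 0.83
P = 0.83 * 0.17 = 0.1411

0.141100


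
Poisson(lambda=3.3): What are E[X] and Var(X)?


E[X] = Var(X) = lambda = 3.3

3.3, 3.3


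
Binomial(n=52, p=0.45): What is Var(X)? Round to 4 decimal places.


Var = n*p*(1-p) = 52 * 0.45 * 0.55 = 12.87

12.8700


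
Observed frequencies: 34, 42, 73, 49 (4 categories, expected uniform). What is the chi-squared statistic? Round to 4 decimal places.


chi2 = sum((O-E)^2/E), E = total/4
total = 198, E = 198/4 = 49.5
(34 - 49.5)^2 / 49.5 = 240.25 / 49.5 = 961/198 ≈ 4.853535
(42 - 49.5)^2 / 49.5 = 56.25 / 49.5 = 25/22 ≈ 1.136364
(73 - 49.5)^2 / 49.5 = 552.25 / 49.5 = 2209/198 ≈ 11.156566
(49 - 49.5)^2 / 49.5 = 0.25 / 49.5 = 1/198 ≈ 0.005051
chi2 = 566/33 ≈ 17.151515

17.1515


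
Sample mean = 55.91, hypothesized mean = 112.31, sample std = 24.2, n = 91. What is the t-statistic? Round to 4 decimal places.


t = (xbar - mu0) / (s/sqrt(n))
xbar - mu0 = 55.91 - 112.31 = -56.4
sqrt(91) ≈ 9.53939201
s/sqrt(n) = 24.2 / 9.53939201 ≈ 2.53684930
t = -56.4 / 2.53684930 ≈ -22.232302

-22.2323


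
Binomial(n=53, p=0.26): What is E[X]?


E[X] = n*p = 53 * 0.26 = 13.78

13.78


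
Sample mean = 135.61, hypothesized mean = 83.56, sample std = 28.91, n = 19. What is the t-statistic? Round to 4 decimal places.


t = (xbar - mu0) / (s/sqrt(n))
xbar - mu0 = 135.61 - 83.56 = 52.05
sqrt(19) ≈ 4.35889894
s/sqrt(n) = 28.91 / 4.35889894 ≈ 6.63240887
t = 52.05 / 6.63240887 ≈ 7.847827

7.8478


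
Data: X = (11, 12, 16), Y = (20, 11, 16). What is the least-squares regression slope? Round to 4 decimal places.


b = sum((xi-xbar)(yi-ybar)) / sum((xi-xbar)^2)
n = 3, xbar = 39/3 = 13, ybar = 47/3 ≈ 15.666667
Sxy = sum((xi-xbar)(yi-ybar)) = -3
Sxx = sum((xi-xbar)^2) = 14
b = Sxy / Sxx = -3/14 ≈ -0.214286

-0.2143


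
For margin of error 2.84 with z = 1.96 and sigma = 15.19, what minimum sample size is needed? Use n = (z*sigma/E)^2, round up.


z*sigma/E = 1.96 * 15.19 / 2.84 = 74431/7100 ≈ 10.483239
(z*sigma/E)^2 ≈ 109.898309
round up: n = 110

110


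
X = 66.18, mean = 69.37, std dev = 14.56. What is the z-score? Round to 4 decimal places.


z = (X - mu) / sigma
X - mu = 66.18 - 69.37 = -3.19
z = -3.19 / 14.56 = -319/1456 ≈ -0.219093

-0.2191


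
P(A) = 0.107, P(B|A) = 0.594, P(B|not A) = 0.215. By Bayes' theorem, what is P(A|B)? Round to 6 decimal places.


P(A|B) = P(B|A)*P(A) / P(B), P(B) = P(B|A)*P(A) + P(B|not A)*P(not A)
P(B|A)*P(A) = 0.594 * 0.107 = 0.063558
P(B|not A)*P(not A) = 0.215 * 0.893 = 0.191995
P(B) = 0.063558 + 0.191995 = 0.255553
P(A|B) = 0.063558 / 0.255553 ≈ 0.24870770

0.248708


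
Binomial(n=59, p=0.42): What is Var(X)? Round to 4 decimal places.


Var = n*p*(1-p) = 59 * 0.42 * 0.58 = 14.3724

14.3724


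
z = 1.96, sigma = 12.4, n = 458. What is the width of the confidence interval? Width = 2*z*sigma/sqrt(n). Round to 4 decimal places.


width = 2*z*sigma/sqrt(n)
2*z*sigma = 2 * 1.96 * 12.4 = 48.608
sqrt(458) ≈ 21.400935
width = 48.608 / 21.400935 ≈ 2.271303

2.2713


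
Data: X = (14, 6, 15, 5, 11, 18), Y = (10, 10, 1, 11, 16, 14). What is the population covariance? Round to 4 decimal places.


Cov = (1/n)*sum((xi-xbar)(yi-ybar))
n = 6, xbar = 69/6 = 11.5, ybar = 62/6 = 31/3 ≈ 10.333333
sum((xi-xbar)(yi-ybar)) = -15
Cov = -15 / 6 = -2.5

-2.5000


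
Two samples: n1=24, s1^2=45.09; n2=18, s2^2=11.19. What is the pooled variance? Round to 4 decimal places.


sp^2 = ((n1-1)*s1^2 + (n2-1)*s2^2)/(n1+n2-2)
(n1-1)*s1^2 = 23 * 45.09 = 1037.07
(n2-1)*s2^2 = 17 * 11.19 = 190.23
numerator = 1037.07 + 190.23 = 1227.3
n1+n2-2 = 40
sp^2 = 1227.3 / 40 = 30.6825

30.6825


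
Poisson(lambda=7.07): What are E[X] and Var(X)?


E[X] = Var(X) = lambda = 7.07

7.07, 7.07


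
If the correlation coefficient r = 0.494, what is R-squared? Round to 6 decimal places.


R^2 = r^2 = (0.494)^2 = 0.244036

0.244036


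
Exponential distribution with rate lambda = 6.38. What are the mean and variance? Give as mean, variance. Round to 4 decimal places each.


mean = 1/lam, var = 1/lam^2
mean = 1 / 6.38 = 50/319 ≈ 0.156740
lam^2 = 6.38^2 = 40.7044
var = 1 / 40.7044 ≈ 0.024567

0.1567, 0.0246


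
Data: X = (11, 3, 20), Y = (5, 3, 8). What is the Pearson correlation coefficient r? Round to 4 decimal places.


r = sum((xi-xbar)(yi-ybar)) / sqrt(sum((xi-xbar)^2) * sum((yi-ybar)^2))
n = 3, xbar = 34/3 ≈ 11.333333, ybar = 16/3 ≈ 5.333333
Sxy = sum((xi-xbar)(yi-ybar)) = 128/3 ≈ 42.666667
Sxx = sum((xi-xbar)^2) = 434/3 ≈ 144.666667
Syy = sum((yi-ybar)^2) = 38/3 ≈ 12.666667
sqrt(Sxx*Syy) ≈ 42.807061
r = Sxy / sqrt(Sxx*Syy) = 42.666667 / 42.807061 ≈ 0.996720

0.9967


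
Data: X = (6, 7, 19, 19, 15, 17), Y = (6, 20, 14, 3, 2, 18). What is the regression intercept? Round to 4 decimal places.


a = ybar - b*xbar, where b = sum((xi-xbar)(yi-ybar)) / sum((xi-xbar)^2)
n = 6, xbar = 83/6 ≈ 13.833333, ybar = 63/6 = 10.5
Sxy = sum((xi-xbar)(yi-ybar)) = -36.5
Sxx = sum((xi-xbar)^2) = 1037/6 ≈ 172.833333
b = Sxy / Sxx = -219/1037 ≈ -0.211186
a = 10.5 - (-0.211186) * 13.833333 = 13918/1037 ≈ 13.421408

13.4214


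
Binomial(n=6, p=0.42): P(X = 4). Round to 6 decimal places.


P = C(n,k) * p^k * (1-p)^(n-k)
C(6,4) = 15
p^k = 0.42^4 = 0.03111696
(1-p)^(n-k) = 0.58^2 = 0.3364
P = 15 * 0.03111696 * 0.3364 ≈ 0.157016

0.157016


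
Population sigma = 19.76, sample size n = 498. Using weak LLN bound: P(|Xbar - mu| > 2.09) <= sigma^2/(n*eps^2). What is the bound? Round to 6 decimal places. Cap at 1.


bound = min(1, sigma^2/(n*eps^2))
sigma^2 = 19.76^2 = 390.4576
n*eps^2 = 498 * 2.09^2 = 498 * 4.3681 = 2175.3138
sigma^2/(n*eps^2) = 390.4576 / 2175.3138 ≈ 0.17949484

0.179495


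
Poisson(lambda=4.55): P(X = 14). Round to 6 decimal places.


P = e^(-lam) * lam^k / k!
e^(-4.55) ≈ 0.01056720
lam^k = 4.55^14 ≈ 1629894721.235389
k! = 14! = 87178291200
P = 0.01056720 * 1629894721.235389 / 87178291200 ≈ 0.000198

0.000198


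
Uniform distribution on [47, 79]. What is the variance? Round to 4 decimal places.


Var = (b-a)^2 / 12
(b-a)^2 = (79 - 47)^2 = 1024
Var = 1024/12 ≈ 85.333333

85.3333


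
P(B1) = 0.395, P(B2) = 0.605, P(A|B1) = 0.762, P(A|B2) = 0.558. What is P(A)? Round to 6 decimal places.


P(A) = P(A|B1)*P(B1) + P(A|B2)*P(B2)
P(A|B1)*P(B1) = 0.762 * 0.395 = 0.30099
P(A|B2)*P(B2) = 0.558 * 0.605 = 0.33759
P(A) = 0.30099 + 0.33759 = 0.63858

0.638580


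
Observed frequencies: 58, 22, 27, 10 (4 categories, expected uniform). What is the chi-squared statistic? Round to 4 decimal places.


chi2 = sum((O-E)^2/E), E = total/4
total = 117, E = 117/4 = 29.25
(58 - 29.25)^2 / 29.25 = 826.5625 / 29.25 = 13225/468 ≈ 28.258547
(22 - 29.25)^2 / 29.25 = 52.5625 / 29.25 = 841/468 ≈ 1.797009
(27 - 29.25)^2 / 29.25 = 5.0625 / 29.25 = 9/52 ≈ 0.173077
(10 - 29.25)^2 / 29.25 = 370.5625 / 29.25 = 5929/468 ≈ 12.668803
chi2 = 1673/39 ≈ 42.897436

42.8974


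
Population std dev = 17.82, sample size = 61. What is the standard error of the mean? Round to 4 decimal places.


SE = sigma / sqrt(n)
sqrt(61) ≈ 7.810250
SE = 17.82 / 7.810250 ≈ 2.281617

2.2816


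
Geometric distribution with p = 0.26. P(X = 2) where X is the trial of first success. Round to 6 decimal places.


P = (1-p)^(k-1) * p
(1-p)^(k-1) = 0.74^1 = 0.74
P = 0.74 * 0.26 = 0.1924

0.192400


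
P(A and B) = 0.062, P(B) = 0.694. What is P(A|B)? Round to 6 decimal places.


P(A|B) = P(A and B) / P(B) = 0.062 / 0.694 = 31/347 ≈ 0.08933718

0.089337


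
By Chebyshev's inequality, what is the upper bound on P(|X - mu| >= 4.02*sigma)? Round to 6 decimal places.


P <= 1/k^2
k^2 = 4.02^2 = 16.1604
1/k^2 = 1 / 16.1604 ≈ 0.06187966

0.061880


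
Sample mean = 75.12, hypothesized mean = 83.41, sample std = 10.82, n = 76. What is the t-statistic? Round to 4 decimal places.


t = (xbar - mu0) / (s/sqrt(n))
xbar - mu0 = 75.12 - 83.41 = -8.29
sqrt(76) ≈ 8.71779789
s/sqrt(n) = 10.82 / 8.71779789 ≈ 1.24113912
t = -8.29 / 1.24113912 ≈ -6.679348

-6.6793


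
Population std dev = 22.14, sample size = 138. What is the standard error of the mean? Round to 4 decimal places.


SE = sigma / sqrt(n)
sqrt(138) ≈ 11.747340
SE = 22.14 / 11.747340 ≈ 1.884682

1.8847


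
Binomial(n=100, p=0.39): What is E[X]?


E[X] = n*p = 100 * 0.39 = 39

39


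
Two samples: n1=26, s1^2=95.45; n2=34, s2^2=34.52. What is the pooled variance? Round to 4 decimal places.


sp^2 = ((n1-1)*s1^2 + (n2-1)*s2^2)/(n1+n2-2)
(n1-1)*s1^2 = 25 * 95.45 = 2386.25
(n2-1)*s2^2 = 33 * 34.52 = 1139.16
numerator = 2386.25 + 1139.16 = 3525.41
n1+n2-2 = 58
sp^2 = 3525.41 / 58 = 352541/5800 ≈ 60.782931

60.7829


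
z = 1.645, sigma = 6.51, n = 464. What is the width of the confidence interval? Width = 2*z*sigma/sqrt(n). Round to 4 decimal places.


width = 2*z*sigma/sqrt(n)
2*z*sigma = 2 * 1.645 * 6.51 = 21.4179
sqrt(464) ≈ 21.540659
width = 21.4179 / 21.540659 ≈ 0.994301

0.9943


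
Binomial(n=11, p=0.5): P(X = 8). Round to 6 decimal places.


P = C(n,k) * p^k * (1-p)^(n-k)
C(11,8) = 165
p^k = 0.5^8 = 0.00390625
(1-p)^(n-k) = 0.5^3 = 0.125
P = 165 * 0.00390625 * 0.125 = 165/2048 ≈ 0.080566

0.080566


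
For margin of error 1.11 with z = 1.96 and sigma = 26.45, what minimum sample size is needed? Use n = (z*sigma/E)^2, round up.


z*sigma/E = 1.96 * 26.45 / 1.11 = 25921/555 ≈ 46.704505
(z*sigma/E)^2 ≈ 2181.310741
round up: n = 2182

2182


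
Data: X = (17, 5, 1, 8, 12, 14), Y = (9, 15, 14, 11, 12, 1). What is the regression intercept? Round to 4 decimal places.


a = ybar - b*xbar, where b = sum((xi-xbar)(yi-ybar)) / sum((xi-xbar)^2)
n = 6, xbar = 57/6 = 9.5, ybar = 62/6 = 31/3 ≈ 10.333333
Sxy = sum((xi-xbar)(yi-ybar)) = -101
Sxx = sum((xi-xbar)^2) = 177.5
b = Sxy / Sxx = -202/355 ≈ -0.569014
a = 10.333333 - (-0.569014) * 9.5 = 16762/1065 ≈ 15.738967

15.7390


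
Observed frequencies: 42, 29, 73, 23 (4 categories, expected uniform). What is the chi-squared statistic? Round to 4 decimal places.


chi2 = sum((O-E)^2/E), E = total/4
total = 167, E = 167/4 = 41.75
(42 - 41.75)^2 / 41.75 = 0.0625 / 41.75 = 1/668 ≈ 0.001497
(29 - 41.75)^2 / 41.75 = 162.5625 / 41.75 = 2601/668 ≈ 3.893713
(73 - 41.75)^2 / 41.75 = 976.5625 / 41.75 = 15625/668 ≈ 23.390719
(23 - 41.75)^2 / 41.75 = 351.5625 / 41.75 = 5625/668 ≈ 8.420659
chi2 = 5963/167 ≈ 35.706587

35.7066


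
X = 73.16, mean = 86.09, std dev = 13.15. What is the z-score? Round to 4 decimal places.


z = (X - mu) / sigma
X - mu = 73.16 - 86.09 = -12.93
z = -12.93 / 13.15 = -1293/1315 ≈ -0.983270

-0.9833


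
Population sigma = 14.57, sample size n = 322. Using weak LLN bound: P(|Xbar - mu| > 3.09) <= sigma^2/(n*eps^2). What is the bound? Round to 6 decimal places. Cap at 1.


bound = min(1, sigma^2/(n*eps^2))
sigma^2 = 14.57^2 = 212.2849
n*eps^2 = 322 * 3.09^2 = 322 * 9.5481 = 3074.4882
sigma^2/(n*eps^2) = 212.2849 / 3074.4882 ≈ 0.06904723

0.069047


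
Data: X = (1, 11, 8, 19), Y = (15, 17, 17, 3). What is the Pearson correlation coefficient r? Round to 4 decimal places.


r = sum((xi-xbar)(yi-ybar)) / sqrt(sum((xi-xbar)^2) * sum((yi-ybar)^2))
n = 4, xbar = 39/4 = 9.75, ybar = 52/4 = 13
Sxy = sum((xi-xbar)(yi-ybar)) = -112
Sxx = sum((xi-xbar)^2) = 166.75
Syy = sum((yi-ybar)^2) = 136
sqrt(Sxx*Syy) ≈ 150.592164
r = Sxy / sqrt(Sxx*Syy) = -112 / 150.592164 ≈ -0.743731

-0.7437


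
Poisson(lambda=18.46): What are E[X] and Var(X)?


E[X] = Var(X) = lambda = 18.46

18.46, 18.46


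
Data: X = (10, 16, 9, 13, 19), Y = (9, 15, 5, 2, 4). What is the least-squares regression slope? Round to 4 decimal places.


b = sum((xi-xbar)(yi-ybar)) / sum((xi-xbar)^2)
n = 5, xbar = 67/5 = 13.4, ybar = 35/5 = 7
Sxy = sum((xi-xbar)(yi-ybar)) = 8
Sxx = sum((xi-xbar)^2) = 69.2
b = Sxy / Sxx = 20/173 ≈ 0.115607

0.1156


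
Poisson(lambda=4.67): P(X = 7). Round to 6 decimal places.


P = e^(-lam) * lam^k / k!
e^(-4.67) ≈ 0.009372270
lam^k = 4.67^7 ≈ 48441.564836
k! = 7! = 5040
P = 0.009372270 * 48441.564836 / 5040 ≈ 0.090081

0.090081


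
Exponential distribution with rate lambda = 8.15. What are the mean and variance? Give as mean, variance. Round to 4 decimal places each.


mean = 1/lam, var = 1/lam^2
mean = 1 / 8.15 = 20/163 ≈ 0.122699
lam^2 = 8.15^2 = 66.4225
var = 1 / 66.4225 ≈ 0.015055

0.1227, 0.0151


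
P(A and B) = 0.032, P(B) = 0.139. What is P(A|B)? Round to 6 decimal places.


P(A|B) = P(A and B) / P(B) = 0.032 / 0.139 = 32/139 ≈ 0.23021583

0.230216


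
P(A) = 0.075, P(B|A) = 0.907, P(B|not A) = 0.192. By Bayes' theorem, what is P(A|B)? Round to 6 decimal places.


P(A|B) = P(B|A)*P(A) / P(B), P(B) = P(B|A)*P(A) + P(B|not A)*P(not A)
P(B|A)*P(A) = 0.907 * 0.075 = 0.068025
P(B|not A)*P(not A) = 0.192 * 0.925 = 0.1776
P(B) = 0.068025 + 0.1776 = 0.245625
P(A|B) = 0.068025 / 0.245625 = 907/3275 ≈ 0.27694656

0.276947


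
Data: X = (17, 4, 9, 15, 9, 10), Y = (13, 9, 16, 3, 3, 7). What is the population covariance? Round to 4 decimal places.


Cov = (1/n)*sum((xi-xbar)(yi-ybar))
n = 6, xbar = 64/6 = 32/3 ≈ 10.666667, ybar = 51/6 = 8.5
sum((xi-xbar)(yi-ybar)) = -1
Cov = -1 / 6 = -1/6 ≈ -0.166667

-0.1667


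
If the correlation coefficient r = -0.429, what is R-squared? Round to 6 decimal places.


R^2 = r^2 = (-0.429)^2 = 0.184041

0.184041


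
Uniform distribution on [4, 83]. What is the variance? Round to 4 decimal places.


Var = (b-a)^2 / 12
(b-a)^2 = (83 - 4)^2 = 6241
Var = 6241/12 ≈ 520.083333

520.0833


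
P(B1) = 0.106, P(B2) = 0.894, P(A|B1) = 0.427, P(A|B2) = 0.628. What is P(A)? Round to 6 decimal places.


P(A) = P(A|B1)*P(B1) + P(A|B2)*P(B2)
P(A|B1)*P(B1) = 0.427 * 0.106 = 0.045262
P(A|B2)*P(B2) = 0.628 * 0.894 = 0.561432
P(A) = 0.045262 + 0.561432 = 0.606694

0.606694


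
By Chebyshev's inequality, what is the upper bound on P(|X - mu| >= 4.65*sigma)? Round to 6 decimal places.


P <= 1/k^2
k^2 = 4.65^2 = 21.6225
1/k^2 = 1 / 21.6225 = 400/8649 ≈ 0.04624812

0.046248


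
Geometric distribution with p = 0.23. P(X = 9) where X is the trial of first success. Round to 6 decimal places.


P = (1-p)^(k-1) * p
(1-p)^(k-1) = 0.77^8 ≈ 0.1235736
P = 0.1235736 * 0.23 ≈ 0.02842193

0.028422


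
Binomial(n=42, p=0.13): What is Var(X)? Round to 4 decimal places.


Var = n*p*(1-p) = 42 * 0.13 * 0.87 = 4.7502

4.7502


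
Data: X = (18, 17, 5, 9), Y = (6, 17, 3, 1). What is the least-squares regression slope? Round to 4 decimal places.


b = sum((xi-xbar)(yi-ybar)) / sum((xi-xbar)^2)
n = 4, xbar = 49/4 = 12.25, ybar = 27/4 = 6.75
Sxy = sum((xi-xbar)(yi-ybar)) = 90.25
Sxx = sum((xi-xbar)^2) = 118.75
b = Sxy / Sxx = 0.76

0.7600


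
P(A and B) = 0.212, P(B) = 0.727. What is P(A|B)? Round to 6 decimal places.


P(A|B) = P(A and B) / P(B) = 0.212 / 0.727 = 212/727 ≈ 0.29160935

0.291609


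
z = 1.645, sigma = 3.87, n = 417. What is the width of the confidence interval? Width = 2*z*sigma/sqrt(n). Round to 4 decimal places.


width = 2*z*sigma/sqrt(n)
2*z*sigma = 2 * 1.645 * 3.87 = 12.7323
sqrt(417) ≈ 20.420578
width = 12.7323 / 20.420578 ≈ 0.623503

0.6235


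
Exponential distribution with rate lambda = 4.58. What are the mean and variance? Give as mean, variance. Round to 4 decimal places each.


mean = 1/lam, var = 1/lam^2
mean = 1 / 4.58 = 50/229 ≈ 0.218341
lam^2 = 4.58^2 = 20.9764
var = 1 / 20.9764 ≈ 0.047673

0.2183, 0.0477


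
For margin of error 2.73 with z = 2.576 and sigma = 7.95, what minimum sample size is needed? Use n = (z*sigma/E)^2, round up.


z*sigma/E = 2.576 * 7.95 / 2.73 = 2438/325 ≈ 7.501538
(z*sigma/E)^2 ≈ 56.273079
round up: n = 57

57


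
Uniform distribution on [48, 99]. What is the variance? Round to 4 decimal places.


Var = (b-a)^2 / 12
(b-a)^2 = (99 - 48)^2 = 2601
Var = 2601/12 = 216.75

216.7500


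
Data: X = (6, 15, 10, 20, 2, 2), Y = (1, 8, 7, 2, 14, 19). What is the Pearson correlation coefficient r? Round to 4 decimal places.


r = sum((xi-xbar)(yi-ybar)) / sqrt(sum((xi-xbar)^2) * sum((yi-ybar)^2))
n = 6, xbar = 55/6 ≈ 9.166667, ybar = 51/6 = 8.5
Sxy = sum((xi-xbar)(yi-ybar)) = -165.5
Sxx = sum((xi-xbar)^2) = 1589/6 ≈ 264.833333
Syy = sum((yi-ybar)^2) = 241.5
sqrt(Sxx*Syy) ≈ 252.897707
r = Sxy / sqrt(Sxx*Syy) = -165.5 / 252.897707 ≈ -0.654415

-0.6544


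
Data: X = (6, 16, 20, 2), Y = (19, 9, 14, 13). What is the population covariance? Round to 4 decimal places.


Cov = (1/n)*sum((xi-xbar)(yi-ybar))
n = 4, xbar = 44/4 = 11, ybar = 55/4 = 13.75
sum((xi-xbar)(yi-ybar)) = -41
Cov = -41 / 4 = -10.25

-10.2500


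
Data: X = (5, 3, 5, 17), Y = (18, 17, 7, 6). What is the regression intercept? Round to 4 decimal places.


a = ybar - b*xbar, where b = sum((xi-xbar)(yi-ybar)) / sum((xi-xbar)^2)
n = 4, xbar = 30/4 = 7.5, ybar = 48/4 = 12
Sxy = sum((xi-xbar)(yi-ybar)) = -82
Sxx = sum((xi-xbar)^2) = 123
b = Sxy / Sxx = -2/3 ≈ -0.666667
a = 12 - (-0.666667) * 7.5 = 17

17.0000


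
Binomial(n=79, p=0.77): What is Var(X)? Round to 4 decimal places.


Var = n*p*(1-p) = 79 * 0.77 * 0.23 = 13.9909

13.9909


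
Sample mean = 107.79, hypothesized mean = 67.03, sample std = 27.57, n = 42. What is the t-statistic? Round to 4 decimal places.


t = (xbar - mu0) / (s/sqrt(n))
xbar - mu0 = 107.79 - 67.03 = 40.76
sqrt(42) ≈ 6.48074070
s/sqrt(n) = 27.57 / 6.48074070 ≈ 4.25414336
t = 40.76 / 4.25414336 ≈ 9.581247

9.5812


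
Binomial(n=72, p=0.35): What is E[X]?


E[X] = n*p = 72 * 0.35 = 25.2

25.2


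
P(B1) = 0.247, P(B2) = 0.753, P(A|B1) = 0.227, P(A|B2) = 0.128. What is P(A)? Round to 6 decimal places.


P(A) = P(A|B1)*P(B1) + P(A|B2)*P(B2)
P(A|B1)*P(B1) = 0.227 * 0.247 = 0.056069
P(A|B2)*P(B2) = 0.128 * 0.753 = 0.096384
P(A) = 0.056069 + 0.096384 = 0.152453

0.152453


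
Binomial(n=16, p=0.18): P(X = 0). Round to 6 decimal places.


P = C(n,k) * p^k * (1-p)^(n-k)
C(16,0) = 1
p^k = 0.18^0 = 1
(1-p)^(n-k) = 0.82^16 ≈ 0.04178512
P = 1 * 1 * 0.04178512 ≈ 0.041785

0.041785


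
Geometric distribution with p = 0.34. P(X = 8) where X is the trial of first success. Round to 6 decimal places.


P = (1-p)^(k-1) * p
(1-p)^(k-1) = 0.66^7 ≈ 0.05455161
P = 0.05455161 * 0.34 ≈ 0.01854755

0.018548


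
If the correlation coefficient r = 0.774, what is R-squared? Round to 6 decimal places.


R^2 = r^2 = (0.774)^2 = 0.599076

0.599076


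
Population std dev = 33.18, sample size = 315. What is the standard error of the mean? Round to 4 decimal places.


SE = sigma / sqrt(n)
sqrt(315) ≈ 17.748239
SE = 33.18 / 17.748239 ≈ 1.869481

1.8695


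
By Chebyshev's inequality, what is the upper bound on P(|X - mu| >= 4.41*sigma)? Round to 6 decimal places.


P <= 1/k^2
k^2 = 4.41^2 = 19.4481
1/k^2 = 1 / 19.4481 ≈ 0.05141890

0.051419


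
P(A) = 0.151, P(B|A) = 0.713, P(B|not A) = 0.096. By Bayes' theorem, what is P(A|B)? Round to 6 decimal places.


P(A|B) = P(B|A)*P(A) / P(B), P(B) = P(B|A)*P(A) + P(B|not A)*P(not A)
P(B|A)*P(A) = 0.713 * 0.151 = 0.107663
P(B|not A)*P(not A) = 0.096 * 0.849 = 0.081504
P(B) = 0.107663 + 0.081504 = 0.189167
P(A|B) = 0.107663 / 0.189167 ≈ 0.56914261

0.569143


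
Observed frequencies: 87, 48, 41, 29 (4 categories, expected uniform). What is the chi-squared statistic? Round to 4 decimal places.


chi2 = sum((O-E)^2/E), E = total/4
total = 205, E = 205/4 = 51.25
(87 - 51.25)^2 / 51.25 = 1278.0625 / 51.25 = 20449/820 ≈ 24.937805
(48 - 51.25)^2 / 51.25 = 10.5625 / 51.25 = 169/820 ≈ 0.206098
(41 - 51.25)^2 / 51.25 = 105.0625 / 51.25 = 2.05
(29 - 51.25)^2 / 51.25 = 495.0625 / 51.25 = 7921/820 ≈ 9.659756
chi2 = 1511/41 ≈ 36.853659

36.8537


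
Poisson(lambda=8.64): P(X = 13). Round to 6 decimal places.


P = e^(-lam) * lam^k / k!
e^(-8.64) ≈ 0.0001768869
lam^k = 8.64^13 ≈ 1495128955046.678111
k! = 13! = 6227020800
P = 0.0001768869 * 1495128955046.678111 / 6227020800 ≈ 0.042471

0.042471


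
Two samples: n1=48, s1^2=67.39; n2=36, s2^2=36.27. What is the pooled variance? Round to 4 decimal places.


sp^2 = ((n1-1)*s1^2 + (n2-1)*s2^2)/(n1+n2-2)
(n1-1)*s1^2 = 47 * 67.39 = 3167.33
(n2-1)*s2^2 = 35 * 36.27 = 1269.45
numerator = 3167.33 + 1269.45 = 4436.78
n1+n2-2 = 82
sp^2 = 4436.78 / 82 = 221839/4100 ≈ 54.107073

54.1071


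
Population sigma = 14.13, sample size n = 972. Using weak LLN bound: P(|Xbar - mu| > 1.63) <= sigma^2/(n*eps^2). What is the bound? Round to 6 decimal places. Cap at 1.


bound = min(1, sigma^2/(n*eps^2))
sigma^2 = 14.13^2 = 199.6569
n*eps^2 = 972 * 1.63^2 = 972 * 2.6569 = 2582.5068
sigma^2/(n*eps^2) = 199.6569 / 2582.5068 ≈ 0.07731128

0.077311


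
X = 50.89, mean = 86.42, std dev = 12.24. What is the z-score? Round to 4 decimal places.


z = (X - mu) / sigma
X - mu = 50.89 - 86.42 = -35.53
z = -35.53 / 12.24 = -209/72 ≈ -2.902778

-2.9028


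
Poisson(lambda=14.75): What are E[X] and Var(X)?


E[X] = Var(X) = lambda = 14.75

14.75, 14.75


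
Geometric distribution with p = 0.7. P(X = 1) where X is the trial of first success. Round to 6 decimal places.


P = (1-p)^(k-1) * p
(1-p)^(k-1) = 0.3^0 = 1
P = 1 * 0.7 = 0.7

0.700000


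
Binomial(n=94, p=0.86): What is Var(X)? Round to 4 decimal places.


Var = n*p*(1-p) = 94 * 0.86 * 0.14 = 11.3176

11.3176


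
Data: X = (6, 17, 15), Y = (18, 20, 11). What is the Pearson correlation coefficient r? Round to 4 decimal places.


r = sum((xi-xbar)(yi-ybar)) / sqrt(sum((xi-xbar)^2) * sum((yi-ybar)^2))
n = 3, xbar = 38/3 ≈ 12.666667, ybar = 49/3 ≈ 16.333333
Sxy = sum((xi-xbar)(yi-ybar)) = -23/3 ≈ -7.666667
Sxx = sum((xi-xbar)^2) = 206/3 ≈ 68.666667
Syy = sum((yi-ybar)^2) = 134/3 ≈ 44.666667
sqrt(Sxx*Syy) ≈ 55.381505
r = Sxy / sqrt(Sxx*Syy) = -7.666667 / 55.381505 ≈ -0.138434

-0.1384


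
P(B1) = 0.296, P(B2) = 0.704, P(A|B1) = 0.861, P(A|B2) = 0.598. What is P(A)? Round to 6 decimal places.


P(A) = P(A|B1)*P(B1) + P(A|B2)*P(B2)
P(A|B1)*P(B1) = 0.861 * 0.296 = 0.254856
P(A|B2)*P(B2) = 0.598 * 0.704 = 0.420992
P(A) = 0.254856 + 0.420992 = 0.675848

0.675848


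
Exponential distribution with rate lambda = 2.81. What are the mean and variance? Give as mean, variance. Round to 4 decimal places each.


mean = 1/lam, var = 1/lam^2
mean = 1 / 2.81 = 100/281 ≈ 0.355872
lam^2 = 2.81^2 = 7.8961
var = 1 / 7.8961 ≈ 0.126645

0.3559, 0.1266


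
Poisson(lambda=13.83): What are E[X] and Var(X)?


E[X] = Var(X) = lambda = 13.83

13.83, 13.83


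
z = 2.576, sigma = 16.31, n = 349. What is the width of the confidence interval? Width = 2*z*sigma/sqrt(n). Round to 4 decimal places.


width = 2*z*sigma/sqrt(n)
2*z*sigma = 2 * 2.576 * 16.31 = 84.02912
sqrt(349) ≈ 18.681542
width = 84.02912 / 18.681542 ≈ 4.497976

4.4980


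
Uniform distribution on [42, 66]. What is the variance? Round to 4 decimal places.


Var = (b-a)^2 / 12
(b-a)^2 = (66 - 42)^2 = 576
Var = 576/12 = 48

48.0000


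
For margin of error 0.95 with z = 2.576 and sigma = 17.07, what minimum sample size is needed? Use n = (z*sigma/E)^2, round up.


z*sigma/E = 2.576 * 17.07 / 0.95 ≈ 46.286653
(z*sigma/E)^2 ≈ 2142.454212
round up: n = 2143

2143


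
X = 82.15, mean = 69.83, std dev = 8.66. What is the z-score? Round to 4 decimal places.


z = (X - mu) / sigma
X - mu = 82.15 - 69.83 = 12.32
z = 12.32 / 8.66 = 616/433 ≈ 1.422633

1.4226


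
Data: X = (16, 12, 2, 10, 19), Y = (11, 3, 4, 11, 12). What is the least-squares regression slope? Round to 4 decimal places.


b = sum((xi-xbar)(yi-ybar)) / sum((xi-xbar)^2)
n = 5, xbar = 59/5 = 11.8, ybar = 41/5 = 8.2
Sxy = sum((xi-xbar)(yi-ybar)) = 74.2
Sxx = sum((xi-xbar)^2) = 168.8
b = Sxy / Sxx = 371/844 ≈ 0.439573

0.4396


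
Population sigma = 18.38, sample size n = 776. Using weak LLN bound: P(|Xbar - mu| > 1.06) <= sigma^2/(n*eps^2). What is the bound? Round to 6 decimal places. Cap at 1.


bound = min(1, sigma^2/(n*eps^2))
sigma^2 = 18.38^2 = 337.8244
n*eps^2 = 776 * 1.06^2 = 776 * 1.1236 = 871.9136
sigma^2/(n*eps^2) = 337.8244 / 871.9136 ≈ 0.38745169

0.387452


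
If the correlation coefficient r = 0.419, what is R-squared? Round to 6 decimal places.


R^2 = r^2 = (0.419)^2 = 0.175561

0.175561


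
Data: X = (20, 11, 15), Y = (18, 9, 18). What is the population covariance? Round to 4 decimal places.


Cov = (1/n)*sum((xi-xbar)(yi-ybar))
n = 3, xbar = 46/3 ≈ 15.333333, ybar = 45/3 = 15
sum((xi-xbar)(yi-ybar)) = 39
Cov = 39 / 3 = 13

13.0000


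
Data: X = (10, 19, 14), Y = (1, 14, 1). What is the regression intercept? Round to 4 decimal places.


a = ybar - b*xbar, where b = sum((xi-xbar)(yi-ybar)) / sum((xi-xbar)^2)
n = 3, xbar = 43/3 ≈ 14.333333, ybar = 16/3 ≈ 5.333333
Sxy = sum((xi-xbar)(yi-ybar)) = 182/3 ≈ 60.666667
Sxx = sum((xi-xbar)^2) = 122/3 ≈ 40.666667
b = Sxy / Sxx = 91/61 ≈ 1.491803
a = 5.333333 - 1.491803 * 14.333333 = -979/61 ≈ -16.049180

-16.0492


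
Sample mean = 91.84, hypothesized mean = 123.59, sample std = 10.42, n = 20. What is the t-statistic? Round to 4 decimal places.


t = (xbar - mu0) / (s/sqrt(n))
xbar - mu0 = 91.84 - 123.59 = -31.75
sqrt(20) ≈ 4.47213595
s/sqrt(n) = 10.42 / 4.47213595 ≈ 2.32998283
t = -31.75 / 2.32998283 ≈ -13.626710

-13.6267


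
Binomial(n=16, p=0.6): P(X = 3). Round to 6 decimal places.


P = C(n,k) * p^k * (1-p)^(n-k)
C(16,3) = 560
p^k = 0.6^3 = 0.216
(1-p)^(n-k) = 0.4^13 ≈ 0.000006710886
P = 560 * 0.216 * 0.000006710886 ≈ 0.000812

0.000812


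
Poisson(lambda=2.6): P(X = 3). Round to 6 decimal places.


P = e^(-lam) * lam^k / k!
e^(-2.6) ≈ 0.07427358
lam^k = 2.6^3 = 17.576
k! = 3! = 6
P = 0.07427358 * 17.576 / 6 ≈ 0.217572

0.217572


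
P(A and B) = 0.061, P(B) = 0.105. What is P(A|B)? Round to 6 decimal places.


P(A|B) = P(A and B) / P(B) = 0.061 / 0.105 = 61/105 ≈ 0.58095238

0.580952


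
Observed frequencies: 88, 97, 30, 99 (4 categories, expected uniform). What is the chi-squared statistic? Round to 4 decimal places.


chi2 = sum((O-E)^2/E), E = total/4
total = 314, E = 314/4 = 78.5
(88 - 78.5)^2 / 78.5 = 90.25 / 78.5 = 361/314 ≈ 1.149682
(97 - 78.5)^2 / 78.5 = 342.25 / 78.5 = 1369/314 ≈ 4.359873
(30 - 78.5)^2 / 78.5 = 2352.25 / 78.5 = 9409/314 ≈ 29.964968
(99 - 78.5)^2 / 78.5 = 420.25 / 78.5 = 1681/314 ≈ 5.353503
chi2 = 6410/157 ≈ 40.828025

40.8280


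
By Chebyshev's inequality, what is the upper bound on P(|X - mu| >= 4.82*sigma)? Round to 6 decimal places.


P <= 1/k^2
k^2 = 4.82^2 = 23.2324
1/k^2 = 1 / 23.2324 ≈ 0.04304334

0.043043


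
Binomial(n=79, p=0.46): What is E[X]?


E[X] = n*p = 79 * 0.46 = 36.34

36.34


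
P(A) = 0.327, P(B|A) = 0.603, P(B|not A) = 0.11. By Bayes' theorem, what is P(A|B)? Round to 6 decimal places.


P(A|B) = P(B|A)*P(A) / P(B), P(B) = P(B|A)*P(A) + P(B|not A)*P(not A)
P(B|A)*P(A) = 0.603 * 0.327 = 0.197181
P(B|not A)*P(not A) = 0.11 * 0.673 = 0.07403
P(B) = 0.197181 + 0.07403 = 0.271211
P(A|B) = 0.197181 / 0.271211 ≈ 0.72703910

0.727039


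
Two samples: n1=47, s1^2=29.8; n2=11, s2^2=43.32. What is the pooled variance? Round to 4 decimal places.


sp^2 = ((n1-1)*s1^2 + (n2-1)*s2^2)/(n1+n2-2)
(n1-1)*s1^2 = 46 * 29.8 = 1370.8
(n2-1)*s2^2 = 10 * 43.32 = 433.2
numerator = 1370.8 + 433.2 = 1804
n1+n2-2 = 56
sp^2 = 1804 / 56 = 451/14 ≈ 32.214286

32.2143


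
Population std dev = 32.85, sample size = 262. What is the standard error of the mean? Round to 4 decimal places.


SE = sigma / sqrt(n)
sqrt(262) ≈ 16.186414
SE = 32.85 / 16.186414 ≈ 2.029480

2.0295


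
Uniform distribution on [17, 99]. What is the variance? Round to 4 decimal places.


Var = (b-a)^2 / 12
(b-a)^2 = (99 - 17)^2 = 6724
Var = 6724/12 ≈ 560.333333

560.3333


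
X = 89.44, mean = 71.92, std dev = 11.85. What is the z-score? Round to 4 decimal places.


z = (X - mu) / sigma
X - mu = 89.44 - 71.92 = 17.52
z = 17.52 / 11.85 = 584/395 ≈ 1.478481

1.4785


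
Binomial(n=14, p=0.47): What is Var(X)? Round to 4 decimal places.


Var = n*p*(1-p) = 14 * 0.47 * 0.53 = 3.4874

3.4874


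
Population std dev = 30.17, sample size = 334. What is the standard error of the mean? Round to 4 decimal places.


SE = sigma / sqrt(n)
sqrt(334) ≈ 18.275667
SE = 30.17 / 18.275667 ≈ 1.650829

1.6508


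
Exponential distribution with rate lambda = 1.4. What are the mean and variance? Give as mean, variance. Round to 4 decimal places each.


mean = 1/lam, var = 1/lam^2
mean = 1 / 1.4 = 5/7 ≈ 0.714286
lam^2 = 1.4^2 = 1.96
var = 1 / 1.96 = 25/49 ≈ 0.510204

0.7143, 0.5102


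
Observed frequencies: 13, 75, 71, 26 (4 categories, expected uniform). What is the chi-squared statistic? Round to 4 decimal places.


chi2 = sum((O-E)^2/E), E = total/4
total = 185, E = 185/4 = 46.25
(13 - 46.25)^2 / 46.25 = 1105.5625 / 46.25 = 17689/740 ≈ 23.904054
(75 - 46.25)^2 / 46.25 = 826.5625 / 46.25 = 2645/148 ≈ 17.871622
(71 - 46.25)^2 / 46.25 = 612.5625 / 46.25 = 9801/740 ≈ 13.244595
(26 - 46.25)^2 / 46.25 = 410.0625 / 46.25 = 6561/740 ≈ 8.866216
chi2 = 11819/185 ≈ 63.886486

63.8865


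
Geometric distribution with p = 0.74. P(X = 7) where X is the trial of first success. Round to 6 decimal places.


P = (1-p)^(k-1) * p
(1-p)^(k-1) = 0.26^6 ≈ 0.0003089158
P = 0.0003089158 * 0.74 ≈ 0.0002285977

0.000229


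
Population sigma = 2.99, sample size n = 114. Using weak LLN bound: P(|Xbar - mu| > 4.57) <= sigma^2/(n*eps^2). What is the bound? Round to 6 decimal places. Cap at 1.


bound = min(1, sigma^2/(n*eps^2))
sigma^2 = 2.99^2 = 8.9401
n*eps^2 = 114 * 4.57^2 = 114 * 20.8849 = 2380.8786
sigma^2/(n*eps^2) = 8.9401 / 2380.8786 ≈ 0.00375496

0.003755


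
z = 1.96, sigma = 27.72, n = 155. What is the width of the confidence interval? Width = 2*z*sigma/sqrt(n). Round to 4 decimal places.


width = 2*z*sigma/sqrt(n)
2*z*sigma = 2 * 1.96 * 27.72 = 108.6624
sqrt(155) ≈ 12.449900
width = 108.6624 / 12.449900 ≈ 8.727974

8.7280


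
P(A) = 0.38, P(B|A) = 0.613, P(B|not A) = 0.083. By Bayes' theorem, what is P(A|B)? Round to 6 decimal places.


P(A|B) = P(B|A)*P(A) / P(B), P(B) = P(B|A)*P(A) + P(B|not A)*P(not A)
P(B|A)*P(A) = 0.613 * 0.38 = 0.23294
P(B|not A)*P(not A) = 0.083 * 0.62 = 0.05146
P(B) = 0.23294 + 0.05146 = 0.2844
P(A|B) = 0.23294 / 0.2844 ≈ 0.81905767

0.819058


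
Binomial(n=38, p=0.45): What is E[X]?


E[X] = n*p = 38 * 0.45 = 17.1

17.1


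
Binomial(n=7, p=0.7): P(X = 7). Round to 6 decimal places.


P = C(n,k) * p^k * (1-p)^(n-k)
C(7,7) = 1
p^k = 0.7^7 = 0.0823543
(1-p)^(n-k) = 0.3^0 = 1
P = 1 * 0.0823543 * 1 ≈ 0.082354

0.082354


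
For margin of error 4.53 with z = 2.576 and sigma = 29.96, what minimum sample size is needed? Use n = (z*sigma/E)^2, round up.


z*sigma/E = 2.576 * 29.96 / 4.53 ≈ 17.036857
(z*sigma/E)^2 ≈ 290.254480
round up: n = 291

291


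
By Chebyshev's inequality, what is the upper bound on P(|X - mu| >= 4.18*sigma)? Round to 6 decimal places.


P <= 1/k^2
k^2 = 4.18^2 = 17.4724
1/k^2 = 1 / 17.4724 ≈ 0.05723312

0.057233


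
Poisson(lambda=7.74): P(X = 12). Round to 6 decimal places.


P = e^(-lam) * lam^k / k!
e^(-7.74) ≈ 0.0004350716
lam^k = 7.74^12 ≈ 46226554896.477233
k! = 12! = 479001600
P = 0.0004350716 * 46226554896.477233 / 479001600 ≈ 0.041987

0.041987


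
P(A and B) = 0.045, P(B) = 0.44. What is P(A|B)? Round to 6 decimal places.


P(A|B) = P(A and B) / P(B) = 0.045 / 0.44 = 9/88 ≈ 0.10227273

0.102273


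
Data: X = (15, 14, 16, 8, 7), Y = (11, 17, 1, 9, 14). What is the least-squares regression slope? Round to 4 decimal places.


b = sum((xi-xbar)(yi-ybar)) / sum((xi-xbar)^2)
n = 5, xbar = 60/5 = 12, ybar = 52/5 = 10.4
Sxy = sum((xi-xbar)(yi-ybar)) = -35
Sxx = sum((xi-xbar)^2) = 70
b = Sxy / Sxx = -0.5

-0.5000


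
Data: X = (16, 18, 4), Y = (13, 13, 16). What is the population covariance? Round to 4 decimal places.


Cov = (1/n)*sum((xi-xbar)(yi-ybar))
n = 3, xbar = 38/3 ≈ 12.666667, ybar = 42/3 = 14
sum((xi-xbar)(yi-ybar)) = -26
Cov = -26 / 3 = -26/3 ≈ -8.666667

-8.6667
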